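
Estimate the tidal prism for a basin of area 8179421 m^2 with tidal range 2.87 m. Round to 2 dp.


Tidal prism = Area * Tidal range
P = 8179421 * 2.87
P = 23474938.27 m^3

23474938.27


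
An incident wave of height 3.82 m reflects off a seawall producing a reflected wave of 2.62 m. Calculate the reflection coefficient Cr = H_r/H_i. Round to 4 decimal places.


Cr = H_r / H_i
Cr = 2.62 / 3.82
Cr = 0.6859

0.6859


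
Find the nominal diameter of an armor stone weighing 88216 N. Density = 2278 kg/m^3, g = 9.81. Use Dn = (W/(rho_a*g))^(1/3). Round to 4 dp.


V = W / (rho_a * g)
V = 88216 / (2278 * 9.81)
V = 88216 / 22347.18
V = 3.947523 m^3
Dn = V^(1/3) = 3.947523^(1/3)
Dn = 1.5804 m

1.5804


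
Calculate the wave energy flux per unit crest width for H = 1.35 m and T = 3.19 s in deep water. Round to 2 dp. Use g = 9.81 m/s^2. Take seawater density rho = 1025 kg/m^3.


P = rho * g^2 * H^2 * T / (32 * pi)
P = 1025 * 9.81^2 * 1.35^2 * 3.19 / (32 * pi)
P = 1025 * 96.2361 * 1.8225 * 3.19 / 100.53096
P = 5704.54 W/m

5704.54


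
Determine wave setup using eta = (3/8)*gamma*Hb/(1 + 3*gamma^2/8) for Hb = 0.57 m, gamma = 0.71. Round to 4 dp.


eta = (3/8) * gamma * Hb / (1 + 3*gamma^2/8)
Numerator = (3/8) * 0.71 * 0.57 = 0.151762
Denominator = 1 + 3*0.71^2/8 = 1 + 0.189038 = 1.189038
eta = 0.151762 / 1.189038
eta = 0.1276 m

0.1276


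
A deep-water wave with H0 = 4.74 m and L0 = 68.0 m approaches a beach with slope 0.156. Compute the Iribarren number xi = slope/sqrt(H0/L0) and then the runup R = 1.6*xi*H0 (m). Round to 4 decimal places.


xi = slope / sqrt(H0/L0)
H0/L0 = 4.74/68.0 = 0.069706
sqrt(0.069706) = 0.264019
xi = 0.156 / 0.264019 = 0.590867
R = 1.6 * xi * H0 = 1.6 * 0.590867 * 4.74
R = 4.4811 m

4.4811


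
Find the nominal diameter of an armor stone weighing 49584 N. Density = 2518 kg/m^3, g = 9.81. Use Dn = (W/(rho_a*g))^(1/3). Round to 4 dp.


V = W / (rho_a * g)
V = 49584 / (2518 * 9.81)
V = 49584 / 24701.58
V = 2.007321 m^3
Dn = V^(1/3) = 2.007321^(1/3)
Dn = 1.2615 m

1.2615


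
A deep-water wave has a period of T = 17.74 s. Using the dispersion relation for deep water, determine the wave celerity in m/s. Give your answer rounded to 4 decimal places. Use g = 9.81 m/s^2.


We use the deep-water celerity formula:
C = g * T / (2 * pi)
C = 9.81 * 17.74 / (2 * 3.14159...)
C = 174.029400 / 6.283185
C = 27.6976 m/s

27.6976


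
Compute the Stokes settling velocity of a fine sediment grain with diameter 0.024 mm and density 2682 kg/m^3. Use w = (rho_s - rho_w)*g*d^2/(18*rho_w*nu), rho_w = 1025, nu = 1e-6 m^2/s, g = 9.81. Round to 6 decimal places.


w = (rho_s - rho_w) * g * d^2 / (18 * rho_w * nu)
d = 0.024 mm = 0.000024 m
rho_s - rho_w = 2682 - 1025 = 1657
Numerator = 1657 * 9.81 * (0.000024)^2 = 0.000009362978
Denominator = 18 * 1025 * 1e-6 = 0.018450
w = 0.000507 m/s

0.000507


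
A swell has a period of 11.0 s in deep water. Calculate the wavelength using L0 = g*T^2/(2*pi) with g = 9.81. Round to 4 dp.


L0 = g * T^2 / (2 * pi)
L0 = 9.81 * 11.0^2 / (2 * pi)
L0 = 9.81 * 121.0000 / 6.28319
L0 = 1187.0100 / 6.28319
L0 = 188.9185 m

188.9185


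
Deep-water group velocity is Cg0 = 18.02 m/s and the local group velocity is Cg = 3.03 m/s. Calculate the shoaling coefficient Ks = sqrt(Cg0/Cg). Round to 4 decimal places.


Ks = sqrt(Cg0 / Cg)
Ks = sqrt(18.02 / 3.03)
Ks = sqrt(5.9472)
Ks = 2.4387

2.4387


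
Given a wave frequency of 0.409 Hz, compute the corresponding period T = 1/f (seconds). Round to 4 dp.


T = 1 / f
T = 1 / 0.409
T = 2.4450 s

2.4450


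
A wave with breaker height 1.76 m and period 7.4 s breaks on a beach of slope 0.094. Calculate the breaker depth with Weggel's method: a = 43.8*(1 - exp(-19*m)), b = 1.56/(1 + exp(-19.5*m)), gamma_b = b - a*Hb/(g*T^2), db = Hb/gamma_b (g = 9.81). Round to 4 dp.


a = 43.8 * (1 - exp(-19 * m))
exp(-19 * 0.094) = exp(-1.7860) = 0.167629
a = 43.8 * (1 - 0.167629) = 36.457835
b = 1.56 / (1 + exp(-19.5 * m))
exp(-19.5 * 0.094) = exp(-1.8330) = 0.159933
b = 1.56 / (1 + 0.159933) = 1.344905
Hb / (g * T^2) = 1.76 / (9.81 * 7.4^2) = 1.76 / 537.1956 = 0.00327627
gamma_b = b - a * Hb/(g*T^2) = 1.344905 - 36.457835 * 0.00327627 = 1.225459
db = Hb / gamma_b = 1.76 / 1.225459
db = 1.4362 m

1.4362


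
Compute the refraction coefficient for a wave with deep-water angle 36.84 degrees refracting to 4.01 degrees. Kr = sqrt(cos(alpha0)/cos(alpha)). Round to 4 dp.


Kr = sqrt(cos(alpha0) / cos(alpha))
cos(36.84) = 0.800313
cos(4.01) = 0.997552
Kr = sqrt(0.800313 / 0.997552)
Kr = sqrt(0.802277)
Kr = 0.8957

0.8957


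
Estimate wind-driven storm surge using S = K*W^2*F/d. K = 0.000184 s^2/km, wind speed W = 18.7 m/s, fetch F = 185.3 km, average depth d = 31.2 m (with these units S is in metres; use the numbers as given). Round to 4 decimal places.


S = K * W^2 * F / d
W^2 = 18.7^2 = 349.69
S = 0.000184 * 349.69 * 185.3 / 31.2
Numerator = 0.000184 * 349.69 * 185.3 = 11.922750
S = 11.922750 / 31.2 = 0.3821 m

0.3821


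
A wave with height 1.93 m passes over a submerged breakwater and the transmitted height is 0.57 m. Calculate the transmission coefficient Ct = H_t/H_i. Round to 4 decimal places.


Ct = H_t / H_i
Ct = 0.57 / 1.93
Ct = 0.2953

0.2953


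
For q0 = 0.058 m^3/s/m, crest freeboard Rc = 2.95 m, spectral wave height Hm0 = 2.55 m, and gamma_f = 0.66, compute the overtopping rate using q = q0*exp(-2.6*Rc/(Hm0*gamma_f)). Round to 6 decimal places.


q = q0 * exp(-2.6 * Rc / (Hm0 * gamma_f))
Exponent = -2.6 * 2.95 / (2.55 * 0.66)
= -2.6 * 2.95 / 1.6830
= -4.557338
exp(-4.557338) = 0.010490
q = 0.058 * 0.010490
q = 0.000608 m^3/s/m

0.000608


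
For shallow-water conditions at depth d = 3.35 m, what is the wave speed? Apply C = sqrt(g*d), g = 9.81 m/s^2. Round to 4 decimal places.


Using the shallow-water approximation:
C = sqrt(g * d) = sqrt(9.81 * 3.35)
C = sqrt(32.8635)
C = 5.7327 m/s

5.7327


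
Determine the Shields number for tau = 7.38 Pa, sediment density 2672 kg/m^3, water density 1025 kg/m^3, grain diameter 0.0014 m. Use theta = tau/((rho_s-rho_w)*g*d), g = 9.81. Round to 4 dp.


theta = tau / ((rho_s - rho_w) * g * d)
rho_s - rho_w = 2672 - 1025 = 1647
Denominator = 1647 * 9.81 * 0.0014 = 22.619898
theta = 7.38 / 22.619898
theta = 0.3263

0.3263


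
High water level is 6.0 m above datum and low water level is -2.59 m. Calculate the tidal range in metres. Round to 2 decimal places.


Tidal range = High water - Low water
Tidal range = 6.0 - (-2.59)
Tidal range = 8.59 m

8.59


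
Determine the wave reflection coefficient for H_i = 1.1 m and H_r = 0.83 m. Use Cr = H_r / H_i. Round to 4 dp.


Cr = H_r / H_i
Cr = 0.83 / 1.1
Cr = 0.7545

0.7545


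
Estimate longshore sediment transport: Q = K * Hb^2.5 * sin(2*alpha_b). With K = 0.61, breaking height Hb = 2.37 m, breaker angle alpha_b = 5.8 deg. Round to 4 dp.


Q = K * Hb^2.5 * sin(2 * alpha_b)
Hb^2.5 = 2.37^2.5 = 8.647108
sin(2 * 5.8) = sin(11.6) = 0.201078
Q = 0.61 * 8.647108 * 0.201078
Q = 1.0606 m^3/s

1.0606


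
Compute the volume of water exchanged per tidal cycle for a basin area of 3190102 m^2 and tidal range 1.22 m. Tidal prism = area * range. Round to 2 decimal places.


Tidal prism = Area * Tidal range
P = 3190102 * 1.22
P = 3891924.44 m^3

3891924.44


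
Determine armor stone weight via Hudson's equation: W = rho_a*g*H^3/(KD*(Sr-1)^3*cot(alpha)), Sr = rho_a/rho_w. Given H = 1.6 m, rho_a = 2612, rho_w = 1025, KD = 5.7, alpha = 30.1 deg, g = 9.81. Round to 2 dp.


Sr = rho_a / rho_w = 2612 / 1025 = 2.548293
(Sr - 1) = 1.548293
(Sr - 1)^3 = 3.711583
cot(30.1) = 1 / tan(30.1) = 1 / 0.579680 = 1.725091
Numerator = 2612 * 9.81 * 1.6^3 = 104954.7571
Denominator = 5.7 * 3.711583 * 1.725091 = 36.496056
W = 104954.7571 / 36.496056
W = 2875.78 N

2875.78


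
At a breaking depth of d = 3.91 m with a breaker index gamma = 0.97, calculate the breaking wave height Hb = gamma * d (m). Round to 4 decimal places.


Hb = gamma * d
Hb = 0.97 * 3.91
Hb = 3.7927 m

3.7927


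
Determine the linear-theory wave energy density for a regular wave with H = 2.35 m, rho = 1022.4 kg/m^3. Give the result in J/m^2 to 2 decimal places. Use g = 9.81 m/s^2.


E = (1/8) * rho * g * H^2
E = (1/8) * 1022.4 * 9.81 * 2.35^2
E = 0.125 * 1022.4 * 9.81 * 5.5225
E = 6923.66 J/m^2

6923.66


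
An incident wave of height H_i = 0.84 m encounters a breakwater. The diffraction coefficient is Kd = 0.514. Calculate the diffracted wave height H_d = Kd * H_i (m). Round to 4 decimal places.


H_d = Kd * H_i
H_d = 0.514 * 0.84
H_d = 0.4318 m

0.4318


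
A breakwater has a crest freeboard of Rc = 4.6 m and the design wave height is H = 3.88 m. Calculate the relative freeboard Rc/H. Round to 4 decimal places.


Relative freeboard = Rc / H
= 4.6 / 3.88
= 1.1856

1.1856


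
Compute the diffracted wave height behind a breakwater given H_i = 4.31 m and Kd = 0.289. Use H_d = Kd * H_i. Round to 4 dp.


H_d = Kd * H_i
H_d = 0.289 * 4.31
H_d = 1.2456 m

1.2456


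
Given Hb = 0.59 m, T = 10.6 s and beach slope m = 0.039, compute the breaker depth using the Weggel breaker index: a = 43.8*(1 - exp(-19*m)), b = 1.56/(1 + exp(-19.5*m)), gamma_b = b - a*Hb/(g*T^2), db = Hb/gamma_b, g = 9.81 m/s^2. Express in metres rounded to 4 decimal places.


a = 43.8 * (1 - exp(-19 * m))
exp(-19 * 0.039) = exp(-0.7410) = 0.476637
a = 43.8 * (1 - 0.476637) = 22.923298
b = 1.56 / (1 + exp(-19.5 * m))
exp(-19.5 * 0.039) = exp(-0.7605) = 0.467433
b = 1.56 / (1 + 0.467433) = 1.063081
Hb / (g * T^2) = 0.59 / (9.81 * 10.6^2) = 0.59 / 1102.2516 = 0.00053527
gamma_b = b - a * Hb/(g*T^2) = 1.063081 - 22.923298 * 0.00053527 = 1.050811
db = Hb / gamma_b = 0.59 / 1.050811
db = 0.5615 m

0.5615


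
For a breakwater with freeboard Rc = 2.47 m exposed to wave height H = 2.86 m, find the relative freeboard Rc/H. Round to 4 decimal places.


Relative freeboard = Rc / H
= 2.47 / 2.86
= 0.8636

0.8636


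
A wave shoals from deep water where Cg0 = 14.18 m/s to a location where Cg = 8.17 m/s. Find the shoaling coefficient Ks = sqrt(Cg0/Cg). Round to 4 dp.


Ks = sqrt(Cg0 / Cg)
Ks = sqrt(14.18 / 8.17)
Ks = sqrt(1.7356)
Ks = 1.3174

1.3174


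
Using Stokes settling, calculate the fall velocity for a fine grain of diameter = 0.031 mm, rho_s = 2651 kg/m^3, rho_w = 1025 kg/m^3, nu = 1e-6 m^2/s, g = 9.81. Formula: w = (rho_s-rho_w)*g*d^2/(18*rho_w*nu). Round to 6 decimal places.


w = (rho_s - rho_w) * g * d^2 / (18 * rho_w * nu)
d = 0.031 mm = 0.000031 m
rho_s - rho_w = 2651 - 1025 = 1626
Numerator = 1626 * 9.81 * (0.000031)^2 = 0.000015328969
Denominator = 18 * 1025 * 1e-6 = 0.018450
w = 0.000831 m/s

0.000831


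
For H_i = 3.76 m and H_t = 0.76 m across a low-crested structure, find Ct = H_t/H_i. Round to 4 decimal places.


Ct = H_t / H_i
Ct = 0.76 / 3.76
Ct = 0.2021

0.2021


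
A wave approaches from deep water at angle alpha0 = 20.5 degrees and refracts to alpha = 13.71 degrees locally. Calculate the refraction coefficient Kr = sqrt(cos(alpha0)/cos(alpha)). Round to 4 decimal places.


Kr = sqrt(cos(alpha0) / cos(alpha))
cos(20.5) = 0.936672
cos(13.71) = 0.971508
Kr = sqrt(0.936672 / 0.971508)
Kr = sqrt(0.964143)
Kr = 0.9819

0.9819


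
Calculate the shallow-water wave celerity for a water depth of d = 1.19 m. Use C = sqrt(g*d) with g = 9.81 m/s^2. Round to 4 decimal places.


Using the shallow-water approximation:
C = sqrt(g * d) = sqrt(9.81 * 1.19)
C = sqrt(11.6739)
C = 3.4167 m/s

3.4167


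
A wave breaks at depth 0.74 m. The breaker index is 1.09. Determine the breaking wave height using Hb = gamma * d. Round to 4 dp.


Hb = gamma * d
Hb = 1.09 * 0.74
Hb = 0.8066 m

0.8066


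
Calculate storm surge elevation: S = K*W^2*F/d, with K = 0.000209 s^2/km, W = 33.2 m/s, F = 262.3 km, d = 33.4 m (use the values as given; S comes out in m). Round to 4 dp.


S = K * W^2 * F / d
W^2 = 33.2^2 = 1102.24
S = 0.000209 * 1102.24 * 262.3 / 33.4
Numerator = 0.000209 * 1102.24 * 262.3 = 60.425568
S = 60.425568 / 33.4 = 1.8091 m

1.8091


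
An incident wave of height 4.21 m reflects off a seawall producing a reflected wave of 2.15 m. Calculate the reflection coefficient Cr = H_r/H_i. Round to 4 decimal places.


Cr = H_r / H_i
Cr = 2.15 / 4.21
Cr = 0.5107

0.5107


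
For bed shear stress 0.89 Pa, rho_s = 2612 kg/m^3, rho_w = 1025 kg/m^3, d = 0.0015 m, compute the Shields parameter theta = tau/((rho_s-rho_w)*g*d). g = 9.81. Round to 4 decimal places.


theta = tau / ((rho_s - rho_w) * g * d)
rho_s - rho_w = 2612 - 1025 = 1587
Denominator = 1587 * 9.81 * 0.0015 = 23.352705
theta = 0.89 / 23.352705
theta = 0.0381

0.0381


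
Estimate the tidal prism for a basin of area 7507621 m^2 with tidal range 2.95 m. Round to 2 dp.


Tidal prism = Area * Tidal range
P = 7507621 * 2.95
P = 22147481.95 m^3

22147481.95


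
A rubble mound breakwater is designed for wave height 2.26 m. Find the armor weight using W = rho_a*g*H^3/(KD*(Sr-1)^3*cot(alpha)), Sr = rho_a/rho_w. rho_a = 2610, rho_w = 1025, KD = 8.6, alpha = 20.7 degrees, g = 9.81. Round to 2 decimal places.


Sr = rho_a / rho_w = 2610 / 1025 = 2.546341
(Sr - 1) = 1.546341
(Sr - 1)^3 = 3.697568
cot(20.7) = 1 / tan(20.7) = 1 / 0.377869 = 2.646423
Numerator = 2610 * 9.81 * 2.26^3 = 295552.6326
Denominator = 8.6 * 3.697568 * 2.646423 = 84.153843
W = 295552.6326 / 84.153843
W = 3512.05 N

3512.05


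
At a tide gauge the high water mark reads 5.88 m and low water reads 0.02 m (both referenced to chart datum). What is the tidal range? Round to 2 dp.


Tidal range = High water - Low water
Tidal range = 5.88 - (0.02)
Tidal range = 5.86 m

5.86


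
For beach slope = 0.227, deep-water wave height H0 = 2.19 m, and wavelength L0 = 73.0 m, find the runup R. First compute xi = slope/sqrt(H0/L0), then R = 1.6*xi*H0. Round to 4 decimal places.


xi = slope / sqrt(H0/L0)
H0/L0 = 2.19/73.0 = 0.030000
sqrt(0.030000) = 0.173205
xi = 0.227 / 0.173205 = 1.310585
R = 1.6 * xi * H0 = 1.6 * 1.310585 * 2.19
R = 4.5923 m

4.5923


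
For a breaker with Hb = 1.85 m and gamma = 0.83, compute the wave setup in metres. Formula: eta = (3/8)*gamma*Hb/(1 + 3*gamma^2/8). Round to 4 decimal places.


eta = (3/8) * gamma * Hb / (1 + 3*gamma^2/8)
Numerator = (3/8) * 0.83 * 1.85 = 0.575812
Denominator = 1 + 3*0.83^2/8 = 1 + 0.258338 = 1.258338
eta = 0.575812 / 1.258338
eta = 0.4576 m

0.4576


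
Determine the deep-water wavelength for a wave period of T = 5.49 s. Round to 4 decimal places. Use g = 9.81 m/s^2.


L0 = g * T^2 / (2 * pi)
L0 = 9.81 * 5.49^2 / (2 * pi)
L0 = 9.81 * 30.1401 / 6.28319
L0 = 295.6744 / 6.28319
L0 = 47.0580 m

47.0580


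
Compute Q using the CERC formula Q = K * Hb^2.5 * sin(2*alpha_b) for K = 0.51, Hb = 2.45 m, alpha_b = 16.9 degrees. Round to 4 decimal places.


Q = K * Hb^2.5 * sin(2 * alpha_b)
Hb^2.5 = 2.45^2.5 = 9.395399
sin(2 * 16.9) = sin(33.8) = 0.556296
Q = 0.51 * 9.395399 * 0.556296
Q = 2.6656 m^3/s

2.6656


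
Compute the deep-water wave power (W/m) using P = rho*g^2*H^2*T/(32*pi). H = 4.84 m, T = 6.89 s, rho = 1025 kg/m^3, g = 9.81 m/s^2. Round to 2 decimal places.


P = rho * g^2 * H^2 * T / (32 * pi)
P = 1025 * 9.81^2 * 4.84^2 * 6.89 / (32 * pi)
P = 1025 * 96.2361 * 23.4256 * 6.89 / 100.53096
P = 158369.66 W/m

158369.66


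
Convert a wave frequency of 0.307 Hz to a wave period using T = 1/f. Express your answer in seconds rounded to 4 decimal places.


T = 1 / f
T = 1 / 0.307
T = 3.2573 s

3.2573


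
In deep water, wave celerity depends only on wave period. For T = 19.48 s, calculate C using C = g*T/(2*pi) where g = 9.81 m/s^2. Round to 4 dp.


We use the deep-water celerity formula:
C = g * T / (2 * pi)
C = 9.81 * 19.48 / (2 * 3.14159...)
C = 191.098800 / 6.283185
C = 30.4143 m/s

30.4143


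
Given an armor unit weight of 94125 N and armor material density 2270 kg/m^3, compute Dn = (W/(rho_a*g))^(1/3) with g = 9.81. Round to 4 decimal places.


V = W / (rho_a * g)
V = 94125 / (2270 * 9.81)
V = 94125 / 22268.70
V = 4.226785 m^3
Dn = V^(1/3) = 4.226785^(1/3)
Dn = 1.6169 m

1.6169


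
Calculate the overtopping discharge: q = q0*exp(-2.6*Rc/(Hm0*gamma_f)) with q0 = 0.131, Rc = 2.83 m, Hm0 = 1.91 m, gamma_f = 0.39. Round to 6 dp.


q = q0 * exp(-2.6 * Rc / (Hm0 * gamma_f))
Exponent = -2.6 * 2.83 / (1.91 * 0.39)
= -2.6 * 2.83 / 0.7449
= -9.877836
exp(-9.877836) = 0.000051
q = 0.131 * 0.000051
q = 0.000007 m^3/s/m

0.000007


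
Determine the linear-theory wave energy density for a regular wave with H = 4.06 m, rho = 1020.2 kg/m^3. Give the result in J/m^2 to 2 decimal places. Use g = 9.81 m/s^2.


E = (1/8) * rho * g * H^2
E = (1/8) * 1020.2 * 9.81 * 4.06^2
E = 0.125 * 1020.2 * 9.81 * 16.4836
E = 20621.32 J/m^2

20621.32


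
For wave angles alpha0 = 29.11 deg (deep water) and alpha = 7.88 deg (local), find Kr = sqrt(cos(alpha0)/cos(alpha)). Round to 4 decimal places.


Kr = sqrt(cos(alpha0) / cos(alpha))
cos(29.11) = 0.873687
cos(7.88) = 0.990557
Kr = sqrt(0.873687 / 0.990557)
Kr = sqrt(0.882016)
Kr = 0.9392

0.9392


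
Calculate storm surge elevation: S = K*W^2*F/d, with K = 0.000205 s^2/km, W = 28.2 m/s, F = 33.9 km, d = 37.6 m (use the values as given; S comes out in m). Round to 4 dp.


S = K * W^2 * F / d
W^2 = 28.2^2 = 795.24
S = 0.000205 * 795.24 * 33.9 / 37.6
Numerator = 0.000205 * 795.24 * 33.9 = 5.526520
S = 5.526520 / 37.6 = 0.1470 m

0.1470


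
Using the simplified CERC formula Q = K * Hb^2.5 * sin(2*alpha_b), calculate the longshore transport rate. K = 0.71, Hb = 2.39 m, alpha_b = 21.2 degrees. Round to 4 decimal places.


Q = K * Hb^2.5 * sin(2 * alpha_b)
Hb^2.5 = 2.39^2.5 = 8.830692
sin(2 * 21.2) = sin(42.4) = 0.674302
Q = 0.71 * 8.830692 * 0.674302
Q = 4.2277 m^3/s

4.2277


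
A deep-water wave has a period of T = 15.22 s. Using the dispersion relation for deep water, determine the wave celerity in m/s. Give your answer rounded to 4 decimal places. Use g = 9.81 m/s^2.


We use the deep-water celerity formula:
C = g * T / (2 * pi)
C = 9.81 * 15.22 / (2 * 3.14159...)
C = 149.308200 / 6.283185
C = 23.7631 m/s

23.7631


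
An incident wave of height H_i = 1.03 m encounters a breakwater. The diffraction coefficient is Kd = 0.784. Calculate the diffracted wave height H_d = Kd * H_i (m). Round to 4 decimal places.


H_d = Kd * H_i
H_d = 0.784 * 1.03
H_d = 0.8075 m

0.8075


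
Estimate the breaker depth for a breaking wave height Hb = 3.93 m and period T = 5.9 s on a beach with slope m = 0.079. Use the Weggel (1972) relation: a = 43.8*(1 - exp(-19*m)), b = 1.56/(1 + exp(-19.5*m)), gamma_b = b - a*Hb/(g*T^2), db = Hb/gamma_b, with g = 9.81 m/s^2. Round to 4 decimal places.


a = 43.8 * (1 - exp(-19 * m))
exp(-19 * 0.079) = exp(-1.5010) = 0.222907
a = 43.8 * (1 - 0.222907) = 34.036667
b = 1.56 / (1 + exp(-19.5 * m))
exp(-19.5 * 0.079) = exp(-1.5405) = 0.214274
b = 1.56 / (1 + 0.214274) = 1.284718
Hb / (g * T^2) = 3.93 / (9.81 * 5.9^2) = 3.93 / 341.4861 = 0.01150852
gamma_b = b - a * Hb/(g*T^2) = 1.284718 - 34.036667 * 0.01150852 = 0.893007
db = Hb / gamma_b = 3.93 / 0.893007
db = 4.4009 m

4.4009


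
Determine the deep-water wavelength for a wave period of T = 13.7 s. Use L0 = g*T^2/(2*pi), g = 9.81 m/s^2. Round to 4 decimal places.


L0 = g * T^2 / (2 * pi)
L0 = 9.81 * 13.7^2 / (2 * pi)
L0 = 9.81 * 187.6900 / 6.28319
L0 = 1841.2389 / 6.28319
L0 = 293.0423 m

293.0423


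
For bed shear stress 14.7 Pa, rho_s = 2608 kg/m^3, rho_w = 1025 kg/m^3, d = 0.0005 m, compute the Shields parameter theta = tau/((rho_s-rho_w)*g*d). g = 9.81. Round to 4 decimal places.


theta = tau / ((rho_s - rho_w) * g * d)
rho_s - rho_w = 2608 - 1025 = 1583
Denominator = 1583 * 9.81 * 0.0005 = 7.764615
theta = 14.7 / 7.764615
theta = 1.8932

1.8932


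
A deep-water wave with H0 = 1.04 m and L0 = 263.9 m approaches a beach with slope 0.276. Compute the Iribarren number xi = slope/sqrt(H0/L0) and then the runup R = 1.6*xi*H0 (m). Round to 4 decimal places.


xi = slope / sqrt(H0/L0)
H0/L0 = 1.04/263.9 = 0.003941
sqrt(0.003941) = 0.062776
xi = 0.276 / 0.062776 = 4.396551
R = 1.6 * xi * H0 = 1.6 * 4.396551 * 1.04
R = 7.3159 m

7.3159


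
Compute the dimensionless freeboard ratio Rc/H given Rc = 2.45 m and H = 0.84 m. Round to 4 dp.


Relative freeboard = Rc / H
= 2.45 / 0.84
= 2.9167

2.9167


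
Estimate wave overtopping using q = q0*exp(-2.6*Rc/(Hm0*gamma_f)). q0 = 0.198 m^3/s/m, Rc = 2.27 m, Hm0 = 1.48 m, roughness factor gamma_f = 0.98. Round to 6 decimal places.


q = q0 * exp(-2.6 * Rc / (Hm0 * gamma_f))
Exponent = -2.6 * 2.27 / (1.48 * 0.98)
= -2.6 * 2.27 / 1.4504
= -4.069222
exp(-4.069222) = 0.017091
q = 0.198 * 0.017091
q = 0.003384 m^3/s/m

0.003384


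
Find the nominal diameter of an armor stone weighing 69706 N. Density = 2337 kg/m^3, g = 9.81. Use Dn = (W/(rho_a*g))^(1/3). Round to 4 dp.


V = W / (rho_a * g)
V = 69706 / (2337 * 9.81)
V = 69706 / 22925.97
V = 3.040482 m^3
Dn = V^(1/3) = 3.040482^(1/3)
Dn = 1.4487 m

1.4487


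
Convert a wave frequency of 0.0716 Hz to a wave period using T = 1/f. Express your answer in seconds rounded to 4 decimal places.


T = 1 / f
T = 1 / 0.0716
T = 13.9665 s

13.9665


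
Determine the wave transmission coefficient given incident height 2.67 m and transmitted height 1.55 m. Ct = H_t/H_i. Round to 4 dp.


Ct = H_t / H_i
Ct = 1.55 / 2.67
Ct = 0.5805

0.5805


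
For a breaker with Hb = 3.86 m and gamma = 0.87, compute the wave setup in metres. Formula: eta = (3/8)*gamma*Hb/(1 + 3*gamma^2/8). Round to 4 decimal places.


eta = (3/8) * gamma * Hb / (1 + 3*gamma^2/8)
Numerator = (3/8) * 0.87 * 3.86 = 1.259325
Denominator = 1 + 3*0.87^2/8 = 1 + 0.283838 = 1.283838
eta = 1.259325 / 1.283838
eta = 0.9809 m

0.9809


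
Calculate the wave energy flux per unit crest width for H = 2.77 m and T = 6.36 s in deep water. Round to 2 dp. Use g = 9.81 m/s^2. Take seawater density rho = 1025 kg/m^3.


P = rho * g^2 * H^2 * T / (32 * pi)
P = 1025 * 9.81^2 * 2.77^2 * 6.36 / (32 * pi)
P = 1025 * 96.2361 * 7.6729 * 6.36 / 100.53096
P = 47882.71 W/m

47882.71


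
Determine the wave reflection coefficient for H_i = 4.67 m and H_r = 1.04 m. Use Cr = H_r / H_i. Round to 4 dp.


Cr = H_r / H_i
Cr = 1.04 / 4.67
Cr = 0.2227

0.2227


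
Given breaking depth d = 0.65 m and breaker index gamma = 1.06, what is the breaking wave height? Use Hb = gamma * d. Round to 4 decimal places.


Hb = gamma * d
Hb = 1.06 * 0.65
Hb = 0.6890 m

0.6890


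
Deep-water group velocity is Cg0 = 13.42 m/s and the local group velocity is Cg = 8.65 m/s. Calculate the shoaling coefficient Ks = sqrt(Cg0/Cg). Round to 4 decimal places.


Ks = sqrt(Cg0 / Cg)
Ks = sqrt(13.42 / 8.65)
Ks = sqrt(1.5514)
Ks = 1.2456

1.2456


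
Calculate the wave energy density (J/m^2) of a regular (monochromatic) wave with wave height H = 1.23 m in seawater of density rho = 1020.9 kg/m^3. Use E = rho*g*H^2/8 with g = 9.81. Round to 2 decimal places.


E = (1/8) * rho * g * H^2
E = (1/8) * 1020.9 * 9.81 * 1.23^2
E = 0.125 * 1020.9 * 9.81 * 1.5129
E = 1893.97 J/m^2

1893.97


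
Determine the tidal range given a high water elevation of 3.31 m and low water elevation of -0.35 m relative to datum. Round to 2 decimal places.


Tidal range = High water - Low water
Tidal range = 3.31 - (-0.35)
Tidal range = 3.66 m

3.66


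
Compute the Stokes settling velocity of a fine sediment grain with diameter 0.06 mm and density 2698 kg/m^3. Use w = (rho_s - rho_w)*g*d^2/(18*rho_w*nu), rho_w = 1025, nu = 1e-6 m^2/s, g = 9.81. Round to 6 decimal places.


w = (rho_s - rho_w) * g * d^2 / (18 * rho_w * nu)
d = 0.06 mm = 0.000060 m
rho_s - rho_w = 2698 - 1025 = 1673
Numerator = 1673 * 9.81 * (0.000060)^2 = 0.000059083668
Denominator = 18 * 1025 * 1e-6 = 0.018450
w = 0.003202 m/s

0.003202


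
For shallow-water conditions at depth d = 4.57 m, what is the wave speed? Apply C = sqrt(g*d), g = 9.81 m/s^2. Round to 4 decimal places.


Using the shallow-water approximation:
C = sqrt(g * d) = sqrt(9.81 * 4.57)
C = sqrt(44.8317)
C = 6.6956 m/s

6.6956


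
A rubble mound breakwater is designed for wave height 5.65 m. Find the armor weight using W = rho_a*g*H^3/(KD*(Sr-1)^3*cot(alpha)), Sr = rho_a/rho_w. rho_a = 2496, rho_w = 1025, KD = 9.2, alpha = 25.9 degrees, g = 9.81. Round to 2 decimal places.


Sr = rho_a / rho_w = 2496 / 1025 = 2.435122
(Sr - 1) = 1.435122
(Sr - 1)^3 = 2.955741
cot(25.9) = 1 / tan(25.9) = 1 / 0.485574 = 2.059419
Numerator = 2496 * 9.81 * 5.65^3 = 4416303.7058
Denominator = 9.2 * 2.955741 * 2.059419 = 56.001403
W = 4416303.7058 / 56.001403
W = 78860.59 N

78860.59


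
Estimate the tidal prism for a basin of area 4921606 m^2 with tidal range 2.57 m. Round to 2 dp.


Tidal prism = Area * Tidal range
P = 4921606 * 2.57
P = 12648527.42 m^3

12648527.42


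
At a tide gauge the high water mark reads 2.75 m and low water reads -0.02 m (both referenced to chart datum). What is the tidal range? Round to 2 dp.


Tidal range = High water - Low water
Tidal range = 2.75 - (-0.02)
Tidal range = 2.77 m

2.77


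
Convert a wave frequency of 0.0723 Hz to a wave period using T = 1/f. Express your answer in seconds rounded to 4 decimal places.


T = 1 / f
T = 1 / 0.0723
T = 13.8313 s

13.8313


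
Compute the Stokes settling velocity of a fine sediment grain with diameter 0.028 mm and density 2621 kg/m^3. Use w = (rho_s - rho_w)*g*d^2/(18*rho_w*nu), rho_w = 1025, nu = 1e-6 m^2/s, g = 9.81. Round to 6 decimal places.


w = (rho_s - rho_w) * g * d^2 / (18 * rho_w * nu)
d = 0.028 mm = 0.000028 m
rho_s - rho_w = 2621 - 1025 = 1596
Numerator = 1596 * 9.81 * (0.000028)^2 = 0.000012274900
Denominator = 18 * 1025 * 1e-6 = 0.018450
w = 0.000665 m/s

0.000665


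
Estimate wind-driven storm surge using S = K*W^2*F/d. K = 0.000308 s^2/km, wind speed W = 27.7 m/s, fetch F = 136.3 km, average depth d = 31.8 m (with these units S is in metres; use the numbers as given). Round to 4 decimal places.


S = K * W^2 * F / d
W^2 = 27.7^2 = 767.29
S = 0.000308 * 767.29 * 136.3 / 31.8
Numerator = 0.000308 * 767.29 * 136.3 = 32.211141
S = 32.211141 / 31.8 = 1.0129 m

1.0129


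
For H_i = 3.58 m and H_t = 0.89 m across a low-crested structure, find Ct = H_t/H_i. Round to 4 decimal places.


Ct = H_t / H_i
Ct = 0.89 / 3.58
Ct = 0.2486

0.2486


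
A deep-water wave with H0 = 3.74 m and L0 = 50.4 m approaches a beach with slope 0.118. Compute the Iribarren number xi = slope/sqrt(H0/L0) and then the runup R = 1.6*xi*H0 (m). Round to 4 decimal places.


xi = slope / sqrt(H0/L0)
H0/L0 = 3.74/50.4 = 0.074206
sqrt(0.074206) = 0.272408
xi = 0.118 / 0.272408 = 0.433173
R = 1.6 * xi * H0 = 1.6 * 0.433173 * 3.74
R = 2.5921 m

2.5921


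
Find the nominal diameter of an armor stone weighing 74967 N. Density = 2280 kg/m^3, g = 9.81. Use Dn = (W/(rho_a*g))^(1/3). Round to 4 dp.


V = W / (rho_a * g)
V = 74967 / (2280 * 9.81)
V = 74967 / 22366.80
V = 3.351709 m^3
Dn = V^(1/3) = 3.351709^(1/3)
Dn = 1.4965 m

1.4965


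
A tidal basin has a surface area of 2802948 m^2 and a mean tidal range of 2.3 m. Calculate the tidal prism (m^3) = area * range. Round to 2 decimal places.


Tidal prism = Area * Tidal range
P = 2802948 * 2.3
P = 6446780.40 m^3

6446780.40


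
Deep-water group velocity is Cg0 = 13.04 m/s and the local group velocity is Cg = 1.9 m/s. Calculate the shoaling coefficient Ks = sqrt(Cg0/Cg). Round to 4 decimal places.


Ks = sqrt(Cg0 / Cg)
Ks = sqrt(13.04 / 1.9)
Ks = sqrt(6.8632)
Ks = 2.6198

2.6198


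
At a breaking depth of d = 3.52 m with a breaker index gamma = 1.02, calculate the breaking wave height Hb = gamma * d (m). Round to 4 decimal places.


Hb = gamma * d
Hb = 1.02 * 3.52
Hb = 3.5904 m

3.5904


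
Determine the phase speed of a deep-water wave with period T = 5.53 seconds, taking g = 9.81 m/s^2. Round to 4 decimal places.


We use the deep-water celerity formula:
C = g * T / (2 * pi)
C = 9.81 * 5.53 / (2 * 3.14159...)
C = 54.249300 / 6.283185
C = 8.6340 m/s

8.6340


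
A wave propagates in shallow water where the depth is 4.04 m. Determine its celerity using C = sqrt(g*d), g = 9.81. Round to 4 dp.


Using the shallow-water approximation:
C = sqrt(g * d) = sqrt(9.81 * 4.04)
C = sqrt(39.6324)
C = 6.2954 m/s

6.2954


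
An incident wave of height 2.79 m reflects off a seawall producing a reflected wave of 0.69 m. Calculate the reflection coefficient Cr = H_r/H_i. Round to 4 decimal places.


Cr = H_r / H_i
Cr = 0.69 / 2.79
Cr = 0.2473

0.2473


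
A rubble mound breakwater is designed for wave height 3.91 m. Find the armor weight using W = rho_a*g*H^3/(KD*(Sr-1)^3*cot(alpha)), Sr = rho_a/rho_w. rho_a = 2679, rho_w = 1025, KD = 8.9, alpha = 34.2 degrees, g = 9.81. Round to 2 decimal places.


Sr = rho_a / rho_w = 2679 / 1025 = 2.613659
(Sr - 1) = 1.613659
(Sr - 1)^3 = 4.201796
cot(34.2) = 1 / tan(34.2) = 1 / 0.679599 = 1.471455
Numerator = 2679 * 9.81 * 3.91^3 = 1570984.8366
Denominator = 8.9 * 4.201796 * 1.471455 = 55.026514
W = 1570984.8366 / 55.026514
W = 28549.60 N

28549.60


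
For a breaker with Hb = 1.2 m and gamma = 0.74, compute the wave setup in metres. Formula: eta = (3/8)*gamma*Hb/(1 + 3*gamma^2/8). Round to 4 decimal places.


eta = (3/8) * gamma * Hb / (1 + 3*gamma^2/8)
Numerator = (3/8) * 0.74 * 1.2 = 0.333000
Denominator = 1 + 3*0.74^2/8 = 1 + 0.205350 = 1.205350
eta = 0.333000 / 1.205350
eta = 0.2763 m

0.2763


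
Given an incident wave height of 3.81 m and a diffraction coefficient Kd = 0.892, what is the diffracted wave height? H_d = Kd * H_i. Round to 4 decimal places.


H_d = Kd * H_i
H_d = 0.892 * 3.81
H_d = 3.3985 m

3.3985


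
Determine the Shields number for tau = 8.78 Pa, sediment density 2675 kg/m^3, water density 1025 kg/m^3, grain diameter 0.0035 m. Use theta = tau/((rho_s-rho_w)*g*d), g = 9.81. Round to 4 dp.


theta = tau / ((rho_s - rho_w) * g * d)
rho_s - rho_w = 2675 - 1025 = 1650
Denominator = 1650 * 9.81 * 0.0035 = 56.652750
theta = 8.78 / 56.652750
theta = 0.1550

0.1550


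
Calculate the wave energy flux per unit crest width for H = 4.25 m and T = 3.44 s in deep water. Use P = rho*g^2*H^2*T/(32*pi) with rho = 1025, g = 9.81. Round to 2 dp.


P = rho * g^2 * H^2 * T / (32 * pi)
P = 1025 * 9.81^2 * 4.25^2 * 3.44 / (32 * pi)
P = 1025 * 96.2361 * 18.0625 * 3.44 / 100.53096
P = 60967.49 W/m

60967.49


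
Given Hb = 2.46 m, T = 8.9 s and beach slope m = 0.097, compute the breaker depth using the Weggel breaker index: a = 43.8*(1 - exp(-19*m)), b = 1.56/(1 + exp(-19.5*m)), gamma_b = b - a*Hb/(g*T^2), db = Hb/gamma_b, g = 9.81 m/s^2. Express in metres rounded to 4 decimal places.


a = 43.8 * (1 - exp(-19 * m))
exp(-19 * 0.097) = exp(-1.8430) = 0.158342
a = 43.8 * (1 - 0.158342) = 36.864634
b = 1.56 / (1 + exp(-19.5 * m))
exp(-19.5 * 0.097) = exp(-1.8915) = 0.150845
b = 1.56 / (1 + 0.150845) = 1.355525
Hb / (g * T^2) = 2.46 / (9.81 * 8.9^2) = 2.46 / 777.0501 = 0.00316582
gamma_b = b - a * Hb/(g*T^2) = 1.355525 - 36.864634 * 0.00316582 = 1.238819
db = Hb / gamma_b = 2.46 / 1.238819
db = 1.9858 m

1.9858


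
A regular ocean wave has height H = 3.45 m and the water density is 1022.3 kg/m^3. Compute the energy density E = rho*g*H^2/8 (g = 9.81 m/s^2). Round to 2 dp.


E = (1/8) * rho * g * H^2
E = (1/8) * 1022.3 * 9.81 * 3.45^2
E = 0.125 * 1022.3 * 9.81 * 11.9025
E = 14920.92 J/m^2

14920.92


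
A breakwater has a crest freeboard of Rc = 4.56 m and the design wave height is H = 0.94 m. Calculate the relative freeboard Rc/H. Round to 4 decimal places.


Relative freeboard = Rc / H
= 4.56 / 0.94
= 4.8511

4.8511


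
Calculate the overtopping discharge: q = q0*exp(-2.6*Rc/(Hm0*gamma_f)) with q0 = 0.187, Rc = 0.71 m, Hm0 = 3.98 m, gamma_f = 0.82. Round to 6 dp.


q = q0 * exp(-2.6 * Rc / (Hm0 * gamma_f))
Exponent = -2.6 * 0.71 / (3.98 * 0.82)
= -2.6 * 0.71 / 3.2636
= -0.565633
exp(-0.565633) = 0.568000
q = 0.187 * 0.568000
q = 0.106216 m^3/s/m

0.106216


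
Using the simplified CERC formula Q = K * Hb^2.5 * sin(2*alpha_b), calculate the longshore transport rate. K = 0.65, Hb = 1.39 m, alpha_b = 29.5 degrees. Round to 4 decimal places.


Q = K * Hb^2.5 * sin(2 * alpha_b)
Hb^2.5 = 1.39^2.5 = 2.277912
sin(2 * 29.5) = sin(59.0) = 0.857167
Q = 0.65 * 2.277912 * 0.857167
Q = 1.2692 m^3/s

1.2692


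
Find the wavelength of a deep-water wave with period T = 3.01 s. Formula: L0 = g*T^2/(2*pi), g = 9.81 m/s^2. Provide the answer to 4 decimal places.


L0 = g * T^2 / (2 * pi)
L0 = 9.81 * 3.01^2 / (2 * pi)
L0 = 9.81 * 9.0601 / 6.28319
L0 = 88.8796 / 6.28319
L0 = 14.1456 m

14.1456


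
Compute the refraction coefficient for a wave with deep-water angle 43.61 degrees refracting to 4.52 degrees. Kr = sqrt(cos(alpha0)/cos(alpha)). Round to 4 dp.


Kr = sqrt(cos(alpha0) / cos(alpha))
cos(43.61) = 0.724051
cos(4.52) = 0.996890
Kr = sqrt(0.724051 / 0.996890)
Kr = sqrt(0.726310)
Kr = 0.8522

0.8522


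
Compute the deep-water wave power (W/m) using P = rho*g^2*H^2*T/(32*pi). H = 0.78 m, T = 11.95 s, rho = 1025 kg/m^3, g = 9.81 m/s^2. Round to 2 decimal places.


P = rho * g^2 * H^2 * T / (32 * pi)
P = 1025 * 9.81^2 * 0.78^2 * 11.95 / (32 * pi)
P = 1025 * 96.2361 * 0.6084 * 11.95 / 100.53096
P = 7133.77 W/m

7133.77


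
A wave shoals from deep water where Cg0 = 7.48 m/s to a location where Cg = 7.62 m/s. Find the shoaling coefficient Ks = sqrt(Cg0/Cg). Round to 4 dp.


Ks = sqrt(Cg0 / Cg)
Ks = sqrt(7.48 / 7.62)
Ks = sqrt(0.9816)
Ks = 0.9908

0.9908


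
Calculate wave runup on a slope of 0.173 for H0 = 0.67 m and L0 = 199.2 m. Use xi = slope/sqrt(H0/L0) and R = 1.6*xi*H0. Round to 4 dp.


xi = slope / sqrt(H0/L0)
H0/L0 = 0.67/199.2 = 0.003363
sqrt(0.003363) = 0.057995
xi = 0.173 / 0.057995 = 2.983001
R = 1.6 * xi * H0 = 1.6 * 2.983001 * 0.67
R = 3.1978 m

3.1978


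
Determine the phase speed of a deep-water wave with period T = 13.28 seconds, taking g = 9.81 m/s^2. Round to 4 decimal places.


We use the deep-water celerity formula:
C = g * T / (2 * pi)
C = 9.81 * 13.28 / (2 * 3.14159...)
C = 130.276800 / 6.283185
C = 20.7342 m/s

20.7342


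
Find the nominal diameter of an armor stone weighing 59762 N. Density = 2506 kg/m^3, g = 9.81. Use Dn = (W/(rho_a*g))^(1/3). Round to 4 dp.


V = W / (rho_a * g)
V = 59762 / (2506 * 9.81)
V = 59762 / 24583.86
V = 2.430945 m^3
Dn = V^(1/3) = 2.430945^(1/3)
Dn = 1.3446 m

1.3446


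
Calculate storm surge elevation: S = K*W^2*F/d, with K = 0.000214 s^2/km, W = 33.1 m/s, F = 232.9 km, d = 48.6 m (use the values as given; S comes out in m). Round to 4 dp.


S = K * W^2 * F / d
W^2 = 33.1^2 = 1095.61
S = 0.000214 * 1095.61 * 232.9 / 48.6
Numerator = 0.000214 * 1095.61 * 232.9 = 54.605860
S = 54.605860 / 48.6 = 1.1236 m

1.1236


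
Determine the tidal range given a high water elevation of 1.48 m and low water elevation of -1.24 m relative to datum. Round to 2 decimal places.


Tidal range = High water - Low water
Tidal range = 1.48 - (-1.24)
Tidal range = 2.72 m

2.72


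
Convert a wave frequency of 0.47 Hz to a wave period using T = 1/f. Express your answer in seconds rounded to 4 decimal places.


T = 1 / f
T = 1 / 0.47
T = 2.1277 s

2.1277


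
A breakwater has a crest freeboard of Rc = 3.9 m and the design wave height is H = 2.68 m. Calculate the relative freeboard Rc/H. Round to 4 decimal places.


Relative freeboard = Rc / H
= 3.9 / 2.68
= 1.4552

1.4552


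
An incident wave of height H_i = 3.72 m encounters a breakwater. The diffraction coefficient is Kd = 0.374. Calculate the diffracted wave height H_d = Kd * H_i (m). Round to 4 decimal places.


H_d = Kd * H_i
H_d = 0.374 * 3.72
H_d = 1.3913 m

1.3913


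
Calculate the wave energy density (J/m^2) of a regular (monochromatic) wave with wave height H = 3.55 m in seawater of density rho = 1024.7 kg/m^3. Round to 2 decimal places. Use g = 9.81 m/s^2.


E = (1/8) * rho * g * H^2
E = (1/8) * 1024.7 * 9.81 * 3.55^2
E = 0.125 * 1024.7 * 9.81 * 12.6025
E = 15835.52 J/m^2

15835.52


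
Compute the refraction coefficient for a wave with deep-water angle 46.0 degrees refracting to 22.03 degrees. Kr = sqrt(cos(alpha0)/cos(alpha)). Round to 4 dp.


Kr = sqrt(cos(alpha0) / cos(alpha))
cos(46.0) = 0.694658
cos(22.03) = 0.926988
Kr = sqrt(0.694658 / 0.926988)
Kr = sqrt(0.749372)
Kr = 0.8657

0.8657


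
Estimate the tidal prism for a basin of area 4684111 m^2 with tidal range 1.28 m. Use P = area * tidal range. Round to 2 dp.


Tidal prism = Area * Tidal range
P = 4684111 * 1.28
P = 5995662.08 m^3

5995662.08


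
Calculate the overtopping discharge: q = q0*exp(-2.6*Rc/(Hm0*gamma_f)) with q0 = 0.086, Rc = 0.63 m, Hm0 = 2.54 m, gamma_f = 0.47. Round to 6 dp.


q = q0 * exp(-2.6 * Rc / (Hm0 * gamma_f))
Exponent = -2.6 * 0.63 / (2.54 * 0.47)
= -2.6 * 0.63 / 1.1938
= -1.372089
exp(-1.372089) = 0.253577
q = 0.086 * 0.253577
q = 0.021808 m^3/s/m

0.021808


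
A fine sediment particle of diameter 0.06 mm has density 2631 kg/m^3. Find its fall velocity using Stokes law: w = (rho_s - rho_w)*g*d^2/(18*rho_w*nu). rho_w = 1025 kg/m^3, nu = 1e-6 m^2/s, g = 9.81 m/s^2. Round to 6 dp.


w = (rho_s - rho_w) * g * d^2 / (18 * rho_w * nu)
d = 0.06 mm = 0.000060 m
rho_s - rho_w = 2631 - 1025 = 1606
Numerator = 1606 * 9.81 * (0.000060)^2 = 0.000056717496
Denominator = 18 * 1025 * 1e-6 = 0.018450
w = 0.003074 m/s

0.003074


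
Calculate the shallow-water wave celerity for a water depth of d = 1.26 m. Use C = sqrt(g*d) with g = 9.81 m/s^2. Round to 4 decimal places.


Using the shallow-water approximation:
C = sqrt(g * d) = sqrt(9.81 * 1.26)
C = sqrt(12.3606)
C = 3.5158 m/s

3.5158


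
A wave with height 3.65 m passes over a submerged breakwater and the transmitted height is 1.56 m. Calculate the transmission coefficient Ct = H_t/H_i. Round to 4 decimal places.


Ct = H_t / H_i
Ct = 1.56 / 3.65
Ct = 0.4274

0.4274


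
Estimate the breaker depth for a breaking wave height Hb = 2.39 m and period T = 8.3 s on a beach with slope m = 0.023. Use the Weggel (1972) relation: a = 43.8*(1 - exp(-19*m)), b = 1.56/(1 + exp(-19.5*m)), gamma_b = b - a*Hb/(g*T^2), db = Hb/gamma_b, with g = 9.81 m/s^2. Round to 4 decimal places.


a = 43.8 * (1 - exp(-19 * m))
exp(-19 * 0.023) = exp(-0.4370) = 0.645971
a = 43.8 * (1 - 0.645971) = 15.506451
b = 1.56 / (1 + exp(-19.5 * m))
exp(-19.5 * 0.023) = exp(-0.4485) = 0.638585
b = 1.56 / (1 + 0.638585) = 0.952041
Hb / (g * T^2) = 2.39 / (9.81 * 8.3^2) = 2.39 / 675.8109 = 0.00353649
gamma_b = b - a * Hb/(g*T^2) = 0.952041 - 15.506451 * 0.00353649 = 0.897202
db = Hb / gamma_b = 2.39 / 0.897202
db = 2.6638 m

2.6638


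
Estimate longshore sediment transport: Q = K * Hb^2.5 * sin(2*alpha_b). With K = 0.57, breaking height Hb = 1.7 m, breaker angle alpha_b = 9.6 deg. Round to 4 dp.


Q = K * Hb^2.5 * sin(2 * alpha_b)
Hb^2.5 = 1.7^2.5 = 3.768099
sin(2 * 9.6) = sin(19.2) = 0.328867
Q = 0.57 * 3.768099 * 0.328867
Q = 0.7063 m^3/s

0.7063


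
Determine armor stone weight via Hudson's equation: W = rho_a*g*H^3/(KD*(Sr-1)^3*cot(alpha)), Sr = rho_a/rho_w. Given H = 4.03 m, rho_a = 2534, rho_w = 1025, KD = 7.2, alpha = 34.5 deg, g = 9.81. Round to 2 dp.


Sr = rho_a / rho_w = 2534 / 1025 = 2.472195
(Sr - 1) = 1.472195
(Sr - 1)^3 = 3.190775
cot(34.5) = 1 / tan(34.5) = 1 / 0.687281 = 1.455009
Numerator = 2534 * 9.81 * 4.03^3 = 1627012.0010
Denominator = 7.2 * 3.190775 * 1.455009 = 33.426762
W = 1627012.0010 / 33.426762
W = 48673.93 N

48673.93


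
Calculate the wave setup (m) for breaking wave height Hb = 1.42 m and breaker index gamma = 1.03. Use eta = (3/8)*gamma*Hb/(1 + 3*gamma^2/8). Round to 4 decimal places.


eta = (3/8) * gamma * Hb / (1 + 3*gamma^2/8)
Numerator = (3/8) * 1.03 * 1.42 = 0.548475
Denominator = 1 + 3*1.03^2/8 = 1 + 0.397838 = 1.397838
eta = 0.548475 / 1.397838
eta = 0.3924 m

0.3924


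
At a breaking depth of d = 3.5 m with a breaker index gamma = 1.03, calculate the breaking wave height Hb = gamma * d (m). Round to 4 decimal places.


Hb = gamma * d
Hb = 1.03 * 3.5
Hb = 3.6050 m

3.6050
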